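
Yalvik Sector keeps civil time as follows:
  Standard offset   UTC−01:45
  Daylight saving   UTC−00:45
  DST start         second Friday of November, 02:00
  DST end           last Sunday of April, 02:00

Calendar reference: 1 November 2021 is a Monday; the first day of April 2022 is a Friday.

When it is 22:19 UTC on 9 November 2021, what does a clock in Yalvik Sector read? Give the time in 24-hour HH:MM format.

1 November 2021 is a Monday, so the first Friday is November 5 and the second is November 12.
1 April 2022 is a Friday, so Sundays fall on 3, 10, 17, 24; the last is April 24.
At the standard offset (UTC−01:45), 22:19 UTC − 1h45m = 20:34 Yalvik Sector standard time.
The standard-time date in Yalvik Sector, 9 November 2021, is outside the daylight-saving period (12 November 2021 – 24 April 2022), so Yalvik Sector is on standard time, UTC−01:45.
22:19 UTC − 1h45m = 20:34 local.

20:34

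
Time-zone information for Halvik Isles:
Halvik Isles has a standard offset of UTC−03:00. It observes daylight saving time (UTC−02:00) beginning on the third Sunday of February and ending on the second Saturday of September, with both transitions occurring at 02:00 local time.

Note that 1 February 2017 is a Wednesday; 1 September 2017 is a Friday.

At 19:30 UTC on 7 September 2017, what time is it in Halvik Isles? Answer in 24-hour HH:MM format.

17:30

1 February 2017 is a Wednesday, so the first Sunday is February 5 and the third is February 19.
1 September 2017 is a Friday, so the first Saturday is September 2 and the second is September 9.
At the standard offset (UTC−03:00), 19:30 UTC − 3h = 16:30 Halvik Isles standard time.
The standard-time date in Halvik Isles, 7 September 2017, lies within the daylight-saving period (19 February – 9 September), so Halvik Isles is on daylight time, UTC−02:00.
19:30 UTC − 2h = 17:30 local.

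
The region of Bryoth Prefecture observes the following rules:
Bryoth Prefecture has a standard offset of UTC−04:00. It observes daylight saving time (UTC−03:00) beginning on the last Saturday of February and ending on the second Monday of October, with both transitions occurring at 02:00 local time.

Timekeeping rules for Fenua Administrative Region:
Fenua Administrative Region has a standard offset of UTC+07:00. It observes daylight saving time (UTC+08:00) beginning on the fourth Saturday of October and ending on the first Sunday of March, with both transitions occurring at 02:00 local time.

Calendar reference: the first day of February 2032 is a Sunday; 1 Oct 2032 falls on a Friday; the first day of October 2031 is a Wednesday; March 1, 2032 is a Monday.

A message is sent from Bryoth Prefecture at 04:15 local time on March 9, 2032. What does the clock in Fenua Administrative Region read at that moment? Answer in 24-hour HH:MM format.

14:15

1 February 2032 is a Sunday, so Saturdays fall on 7, 14, 21, 28; the last is February 28.
1 October 2032 is a Friday, so the first Monday is October 4 and the second is October 11.
March 9, 2032 lies within the daylight-saving period (28 February – 11 October), so Bryoth Prefecture is on daylight time, UTC−03:00.
04:15 Bryoth Prefecture + 3h = 07:15 UTC.
1 October 2031 is a Wednesday, so the first Saturday is October 4 and the fourth is October 25.
1 March 2032 is a Monday, so the first Sunday is March 7.
At the standard offset (UTC+07:00), 07:15 UTC + 7h = 14:15 Fenua Administrative Region standard time.
The standard-time date in Fenua Administrative Region, March 9, 2032, is outside the daylight-saving period (25 October 2031 – 7 March 2032), so Fenua Administrative Region is on standard time, UTC+07:00.
07:15 UTC + 7h = 14:15 Fenua Administrative Region.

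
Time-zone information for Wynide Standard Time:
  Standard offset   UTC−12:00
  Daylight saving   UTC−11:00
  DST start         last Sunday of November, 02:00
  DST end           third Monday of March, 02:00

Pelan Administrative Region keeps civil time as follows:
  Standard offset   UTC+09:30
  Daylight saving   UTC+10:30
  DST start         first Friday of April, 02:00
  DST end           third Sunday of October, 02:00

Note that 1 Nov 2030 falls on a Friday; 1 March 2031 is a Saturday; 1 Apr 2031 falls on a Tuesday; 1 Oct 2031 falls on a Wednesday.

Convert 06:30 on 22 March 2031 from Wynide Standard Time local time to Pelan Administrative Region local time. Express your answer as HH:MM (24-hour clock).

04:00

1 November 2030 is a Friday, so Sundays fall on 3, 10, 17, 24; the last is November 24.
1 March 2031 is a Saturday, so the first Monday is March 3 and the third is March 17.
Daylight saving runs 24 November 2030 – 17 March 2031; 22 March 2031 is outside that window, so Wynide Standard Time is on standard time at UTC−12:00.
06:30 Wynide Standard Time + 12h = 18:30 UTC.
1 April 2031 is a Tuesday, so the first Friday is April 4.
1 October 2031 is a Wednesday, so the first Sunday is October 5 and the third is October 19.
At the standard offset (UTC+09:30), 18:30 UTC + 9h30m = 04:00 Pelan Administrative Region standard time (rolling into the next day, 23 March 2031).
The standard-time date in Pelan Administrative Region, 23 March 2031, does not fall between 4 April and 19 October, so daylight saving is not in effect and Pelan Administrative Region is at UTC+09:30.
18:30 UTC + 9h30m = 04:00 Pelan Administrative Region (rolling into the next day, 23 March 2031).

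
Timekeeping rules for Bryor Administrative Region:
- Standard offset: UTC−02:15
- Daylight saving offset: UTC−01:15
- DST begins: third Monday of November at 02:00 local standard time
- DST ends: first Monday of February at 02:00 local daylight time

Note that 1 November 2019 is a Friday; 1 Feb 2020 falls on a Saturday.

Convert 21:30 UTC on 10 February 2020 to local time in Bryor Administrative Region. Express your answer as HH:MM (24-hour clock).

19:15

1 November 2019 is a Friday, so the first Monday is November 4 and the third is November 18.
1 February 2020 is a Saturday, so the first Monday is February 3.
At the standard offset (UTC−02:15), 21:30 UTC − 2h15m = 19:15 Bryor Administrative Region standard time.
The standard-time date in Bryor Administrative Region, 10 February 2020, does not fall between 18 November 2019 and 3 February 2020, so daylight saving is not in effect and Bryor Administrative Region is at UTC−02:15.
21:30 UTC − 2h15m = 19:15 local.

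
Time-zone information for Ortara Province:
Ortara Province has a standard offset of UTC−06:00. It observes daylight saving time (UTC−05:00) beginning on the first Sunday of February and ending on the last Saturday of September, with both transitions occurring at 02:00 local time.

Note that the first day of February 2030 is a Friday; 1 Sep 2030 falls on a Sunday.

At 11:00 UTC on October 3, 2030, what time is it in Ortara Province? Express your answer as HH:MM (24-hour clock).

1 February 2030 is a Friday, so the first Sunday is February 3.
1 September 2030 is a Sunday, so Saturdays fall on 7, 14, 21, 28; the last is September 28.
At the standard offset (UTC−06:00), 11:00 UTC − 6h = 05:00 Ortara Province standard time.
The standard-time date in Ortara Province, October 3, 2030, does not fall between 3 February and 28 September, so daylight saving is not in effect and Ortara Province is at UTC−06:00.
11:00 UTC − 6h = 05:00 local.

05:00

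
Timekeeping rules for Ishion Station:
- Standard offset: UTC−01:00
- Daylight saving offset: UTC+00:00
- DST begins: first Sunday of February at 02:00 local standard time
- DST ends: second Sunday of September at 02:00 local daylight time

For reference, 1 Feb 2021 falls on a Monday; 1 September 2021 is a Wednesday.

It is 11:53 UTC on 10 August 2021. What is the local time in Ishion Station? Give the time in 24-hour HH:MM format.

11:53

1 February 2021 is a Monday, so the first Sunday is February 7.
1 September 2021 is a Wednesday, so the first Sunday is September 5 and the second is September 12.
At the standard offset (UTC−01:00), 11:53 UTC − 1h = 10:53 Ishion Station standard time.
Daylight saving runs 7 February – 12 September; the standard-time date in Ishion Station, 10 August 2021, is inside that window, so Ishion Station is at UTC+00:00.
11:53 UTC + 0h = 11:53 local.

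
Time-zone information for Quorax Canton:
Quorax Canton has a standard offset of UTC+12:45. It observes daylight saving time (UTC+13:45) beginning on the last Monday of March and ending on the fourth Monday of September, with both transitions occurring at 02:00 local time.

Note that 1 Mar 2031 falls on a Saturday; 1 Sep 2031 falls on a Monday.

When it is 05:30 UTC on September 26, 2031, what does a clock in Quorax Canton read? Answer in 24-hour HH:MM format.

18:15

1 March 2031 is a Saturday, so Mondays fall on 3, 10, 17, 24, 31; the last is March 31.
1 September 2031 is a Monday, so the first Monday is September 1 and the fourth is September 22.
At the standard offset (UTC+12:45), 05:30 UTC + 12h45m = 18:15 Quorax Canton standard time.
Daylight saving runs 31 March – 22 September; the standard-time date in Quorax Canton, September 26, 2031, is outside that window, so Quorax Canton is on standard time at UTC+12:45.
05:30 UTC + 12h45m = 18:15 local.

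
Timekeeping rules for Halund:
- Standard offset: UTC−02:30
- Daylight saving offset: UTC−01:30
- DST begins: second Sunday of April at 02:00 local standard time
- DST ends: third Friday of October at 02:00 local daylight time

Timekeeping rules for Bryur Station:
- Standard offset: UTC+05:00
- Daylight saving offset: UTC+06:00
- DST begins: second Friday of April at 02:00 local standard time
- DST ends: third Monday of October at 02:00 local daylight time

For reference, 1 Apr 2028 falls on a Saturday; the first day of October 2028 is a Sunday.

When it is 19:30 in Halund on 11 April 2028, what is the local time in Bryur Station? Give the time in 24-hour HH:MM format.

02:00

1 April 2028 is a Saturday, so the first Sunday is April 2 and the second is April 9.
1 October 2028 is a Sunday, so the first Friday is October 6 and the third is October 20.
11 April 2028 falls between 9 April and 20 October, so daylight saving is in effect and Halund is at UTC−01:30.
19:30 Halund + 1h30m = 21:00 UTC.
1 April 2028 is a Saturday, so the first Friday is April 7 and the second is April 14.
1 October 2028 is a Sunday, so the first Monday is October 2 and the third is October 16.
At the standard offset (UTC+05:00), 21:00 UTC + 5h = 02:00 Bryur Station standard time (rolling into the next day, 12 April 2028).
The standard-time date in Bryur Station, 12 April 2028, does not fall between 14 April and 16 October, so daylight saving is not in effect and Bryur Station is at UTC+05:00.
21:00 UTC + 5h = 02:00 Bryur Station (rolling into the next day, 12 April 2028).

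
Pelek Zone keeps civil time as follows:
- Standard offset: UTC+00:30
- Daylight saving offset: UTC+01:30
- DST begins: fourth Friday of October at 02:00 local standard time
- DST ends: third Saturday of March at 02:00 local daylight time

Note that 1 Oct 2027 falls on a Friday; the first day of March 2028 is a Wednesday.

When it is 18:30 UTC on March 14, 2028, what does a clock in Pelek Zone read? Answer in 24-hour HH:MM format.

1 October 2027 is a Friday, so the first Friday is October 1 and the fourth is October 22.
1 March 2028 is a Wednesday, so the first Saturday is March 4 and the third is March 18.
At the standard offset (UTC+00:30), 18:30 UTC + 0h30m = 19:00 Pelek Zone standard time.
Daylight saving runs 22 October 2027 – 18 March 2028; the standard-time date in Pelek Zone, March 14, 2028, is inside that window, so Pelek Zone is at UTC+01:30.
18:30 UTC + 1h30m = 20:00 local.

20:00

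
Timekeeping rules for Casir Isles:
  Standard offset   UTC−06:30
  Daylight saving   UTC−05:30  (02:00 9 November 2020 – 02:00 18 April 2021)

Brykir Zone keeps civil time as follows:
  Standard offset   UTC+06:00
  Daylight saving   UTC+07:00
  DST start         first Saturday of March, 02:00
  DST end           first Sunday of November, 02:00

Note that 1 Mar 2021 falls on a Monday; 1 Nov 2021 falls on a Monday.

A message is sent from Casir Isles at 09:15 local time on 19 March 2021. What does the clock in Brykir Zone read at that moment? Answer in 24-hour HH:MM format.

19 March 2021 falls between 9 November 2020 and 18 April 2021, so daylight saving is in effect and Casir Isles is at UTC−05:30.
09:15 Casir Isles + 5h30m = 14:45 UTC.
1 March 2021 is a Monday, so the first Saturday is March 6.
1 November 2021 is a Monday, so the first Sunday is November 7.
At the standard offset (UTC+06:00), 14:45 UTC + 6h = 20:45 Brykir Zone standard time.
Daylight saving runs 6 March – 7 November; the standard-time date in Brykir Zone, 19 March 2021, is inside that window, so Brykir Zone is at UTC+07:00.
14:45 UTC + 7h = 21:45 Brykir Zone.

21:45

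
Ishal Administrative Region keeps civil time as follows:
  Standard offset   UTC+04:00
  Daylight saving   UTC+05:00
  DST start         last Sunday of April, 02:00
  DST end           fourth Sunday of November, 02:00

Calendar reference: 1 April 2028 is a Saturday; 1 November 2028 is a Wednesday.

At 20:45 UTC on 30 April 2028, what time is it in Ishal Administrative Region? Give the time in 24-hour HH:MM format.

1 April 2028 is a Saturday, so Sundays fall on 2, 9, 16, 23, 30; the last is April 30.
1 November 2028 is a Wednesday, so the first Sunday is November 5 and the fourth is November 26.
At the standard offset (UTC+04:00), 20:45 UTC + 4h = 00:45 Ishal Administrative Region standard time (rolling into the next day, 1 May 2028).
Daylight saving runs 30 April – 26 November; the standard-time date in Ishal Administrative Region, 1 May 2028, is inside that window, so Ishal Administrative Region is at UTC+05:00.
20:45 UTC + 5h = 01:45 local (rolling into the next day, 1 May 2028).

01:45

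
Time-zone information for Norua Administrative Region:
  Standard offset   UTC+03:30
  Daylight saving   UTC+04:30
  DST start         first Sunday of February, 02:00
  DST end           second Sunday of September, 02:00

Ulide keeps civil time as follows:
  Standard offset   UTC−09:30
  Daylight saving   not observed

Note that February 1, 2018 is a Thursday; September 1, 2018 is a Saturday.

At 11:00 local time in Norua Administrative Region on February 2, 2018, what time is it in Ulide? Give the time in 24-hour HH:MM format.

22:00

1 February 2018 is a Thursday, so the first Sunday is February 4.
1 September 2018 is a Saturday, so the first Sunday is September 2 and the second is September 9.
February 2, 2018 is outside the daylight-saving period (4 February – 9 September), so Norua Administrative Region is on standard time, UTC+03:30.
11:00 Norua Administrative Region − 3h30m = 07:30 UTC.
Ulide stays on UTC−09:30 all year.
07:30 UTC − 9h30m = 22:00 Ulide (rolling into the previous day, 1 February 2018).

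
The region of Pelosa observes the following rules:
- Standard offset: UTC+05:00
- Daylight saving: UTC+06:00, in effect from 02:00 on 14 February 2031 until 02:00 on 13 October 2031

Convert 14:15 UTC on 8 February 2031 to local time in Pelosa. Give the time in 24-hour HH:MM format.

At the standard offset (UTC+05:00), 14:15 UTC + 5h = 19:15 Pelosa standard time.
The standard-time date in Pelosa, 8 February 2031, is outside the daylight-saving period (14 February – 13 October), so Pelosa is on standard time, UTC+05:00.
14:15 UTC + 5h = 19:15 local.

19:15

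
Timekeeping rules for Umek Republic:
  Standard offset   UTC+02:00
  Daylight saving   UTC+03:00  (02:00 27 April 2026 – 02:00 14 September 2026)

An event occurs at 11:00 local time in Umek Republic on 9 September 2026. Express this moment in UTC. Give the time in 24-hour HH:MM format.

9 September 2026 lies within the daylight-saving period (27 April – 14 September), so Umek Republic is on daylight time, UTC+03:00.
11:00 local − 3h = 08:00 UTC.

08:00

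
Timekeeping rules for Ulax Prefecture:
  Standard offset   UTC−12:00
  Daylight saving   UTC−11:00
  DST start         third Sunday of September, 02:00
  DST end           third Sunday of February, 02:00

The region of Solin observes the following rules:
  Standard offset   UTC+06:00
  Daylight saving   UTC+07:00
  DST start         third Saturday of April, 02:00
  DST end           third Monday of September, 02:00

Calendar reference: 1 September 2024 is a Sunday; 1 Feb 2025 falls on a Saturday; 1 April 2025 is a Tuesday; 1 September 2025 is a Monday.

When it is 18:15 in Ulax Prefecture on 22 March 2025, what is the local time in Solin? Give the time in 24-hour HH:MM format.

12:15

1 September 2024 is a Sunday, so the first Sunday is September 1 and the third is September 15.
1 February 2025 is a Saturday, so the first Sunday is February 2 and the third is February 16.
22 March 2025 does not fall between 15 September 2024 and 16 February 2025, so daylight saving is not in effect and Ulax Prefecture is at UTC−12:00.
18:15 Ulax Prefecture + 12h = 06:15 UTC (rolling into the next day, 23 March 2025).
1 April 2025 is a Tuesday, so the first Saturday is April 5 and the third is April 19.
1 September 2025 is a Monday, so the first Monday is September 1 and the third is September 15.
At the standard offset (UTC+06:00), 06:15 UTC + 6h = 12:15 Solin standard time.
Daylight saving runs 19 April – 15 September; the standard-time date in Solin, 23 March 2025, is outside that window, so Solin is on standard time at UTC+06:00.
06:15 UTC + 6h = 12:15 Solin.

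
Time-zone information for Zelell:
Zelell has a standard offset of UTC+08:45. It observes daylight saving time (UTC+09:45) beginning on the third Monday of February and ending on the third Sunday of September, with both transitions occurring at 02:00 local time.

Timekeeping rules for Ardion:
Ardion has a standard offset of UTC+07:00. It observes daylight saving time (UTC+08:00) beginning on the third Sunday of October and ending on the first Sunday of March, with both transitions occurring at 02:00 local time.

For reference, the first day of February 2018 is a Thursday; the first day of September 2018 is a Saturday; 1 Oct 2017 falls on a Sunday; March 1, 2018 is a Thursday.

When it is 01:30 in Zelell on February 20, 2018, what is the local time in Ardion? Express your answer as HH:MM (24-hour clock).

23:45

1 February 2018 is a Thursday, so the first Monday is February 5 and the third is February 19.
1 September 2018 is a Saturday, so the first Sunday is September 2 and the third is September 16.
February 20, 2018 falls between 19 February and 16 September, so daylight saving is in effect and Zelell is at UTC+09:45.
01:30 Zelell − 9h45m = 15:45 UTC (rolling into the previous day, 19 February 2018).
1 October 2017 is a Sunday, so the first Sunday is October 1 and the third is October 15.
1 March 2018 is a Thursday, so the first Sunday is March 4.
At the standard offset (UTC+07:00), 15:45 UTC + 7h = 22:45 Ardion standard time.
The standard-time date in Ardion, February 19, 2018, falls between 15 October 2017 and 4 March 2018, so daylight saving is in effect and Ardion is at UTC+08:00.
15:45 UTC + 8h = 23:45 Ardion.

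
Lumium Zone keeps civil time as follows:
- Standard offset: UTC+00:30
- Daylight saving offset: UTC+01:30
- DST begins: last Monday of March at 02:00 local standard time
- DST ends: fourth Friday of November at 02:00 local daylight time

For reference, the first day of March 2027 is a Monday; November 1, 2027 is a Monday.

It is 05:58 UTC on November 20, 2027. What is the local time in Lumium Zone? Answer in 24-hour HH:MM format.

1 March 2027 is a Monday, so Mondays fall on 1, 8, 15, 22, 29; the last is March 29.
1 November 2027 is a Monday, so the first Friday is November 5 and the fourth is November 26.
At the standard offset (UTC+00:30), 05:58 UTC + 0h30m = 06:28 Lumium Zone standard time.
The standard-time date in Lumium Zone, November 20, 2027, falls between 29 March and 26 November, so daylight saving is in effect and Lumium Zone is at UTC+01:30.
05:58 UTC + 1h30m = 07:28 local.

07:28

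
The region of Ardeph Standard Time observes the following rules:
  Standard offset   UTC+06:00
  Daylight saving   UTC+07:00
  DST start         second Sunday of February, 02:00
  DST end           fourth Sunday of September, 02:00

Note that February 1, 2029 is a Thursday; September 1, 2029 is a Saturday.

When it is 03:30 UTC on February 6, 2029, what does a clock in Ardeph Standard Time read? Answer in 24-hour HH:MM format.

1 February 2029 is a Thursday, so the first Sunday is February 4 and the second is February 11.
1 September 2029 is a Saturday, so the first Sunday is September 2 and the fourth is September 23.
At the standard offset (UTC+06:00), 03:30 UTC + 6h = 09:30 Ardeph Standard Time standard time.
Daylight saving runs 11 February – 23 September; the standard-time date in Ardeph Standard Time, February 6, 2029, is outside that window, so Ardeph Standard Time is on standard time at UTC+06:00.
03:30 UTC + 6h = 09:30 local.

09:30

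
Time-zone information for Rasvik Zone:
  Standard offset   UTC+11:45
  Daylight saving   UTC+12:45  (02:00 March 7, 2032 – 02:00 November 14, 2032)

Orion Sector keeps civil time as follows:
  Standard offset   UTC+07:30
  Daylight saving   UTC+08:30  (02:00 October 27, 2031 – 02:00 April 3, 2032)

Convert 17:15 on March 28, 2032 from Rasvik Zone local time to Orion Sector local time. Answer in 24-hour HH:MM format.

13:00

Daylight saving runs 7 March – 14 November; March 28, 2032 is inside that window, so Rasvik Zone is at UTC+12:45.
17:15 Rasvik Zone − 12h45m = 04:30 UTC.
At the standard offset (UTC+07:30), 04:30 UTC + 7h30m = 12:00 Orion Sector standard time.
The standard-time date in Orion Sector, March 28, 2032, lies within the daylight-saving period (27 October 2031 – 3 April 2032), so Orion Sector is on daylight time, UTC+08:30.
04:30 UTC + 8h30m = 13:00 Orion Sector.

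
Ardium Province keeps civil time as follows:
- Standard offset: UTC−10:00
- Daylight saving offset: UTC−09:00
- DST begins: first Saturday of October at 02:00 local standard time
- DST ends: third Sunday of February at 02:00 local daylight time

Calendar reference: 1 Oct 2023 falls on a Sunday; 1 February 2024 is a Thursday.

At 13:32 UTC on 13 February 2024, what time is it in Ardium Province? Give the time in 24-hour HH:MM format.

1 October 2023 is a Sunday, so the first Saturday is October 7.
1 February 2024 is a Thursday, so the first Sunday is February 4 and the third is February 18.
At the standard offset (UTC−10:00), 13:32 UTC − 10h = 03:32 Ardium Province standard time.
The standard-time date in Ardium Province, 13 February 2024, falls between 7 October 2023 and 18 February 2024, so daylight saving is in effect and Ardium Province is at UTC−09:00.
13:32 UTC − 9h = 04:32 local.

04:32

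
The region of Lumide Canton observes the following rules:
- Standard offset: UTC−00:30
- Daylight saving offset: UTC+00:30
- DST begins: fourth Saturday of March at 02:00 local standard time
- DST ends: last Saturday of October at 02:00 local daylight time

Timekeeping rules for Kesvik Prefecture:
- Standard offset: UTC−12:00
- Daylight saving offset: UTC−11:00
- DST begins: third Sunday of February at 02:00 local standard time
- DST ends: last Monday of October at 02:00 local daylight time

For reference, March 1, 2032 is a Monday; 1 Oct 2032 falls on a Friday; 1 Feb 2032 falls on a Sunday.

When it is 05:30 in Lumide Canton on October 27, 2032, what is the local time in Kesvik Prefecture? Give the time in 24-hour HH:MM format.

17:00

1 March 2032 is a Monday, so the first Saturday is March 6 and the fourth is March 27.
1 October 2032 is a Friday, so Saturdays fall on 2, 9, 16, 23, 30; the last is October 30.
Daylight saving runs 27 March – 30 October; October 27, 2032 is inside that window, so Lumide Canton is at UTC+00:30.
05:30 Lumide Canton − 0h30m = 05:00 UTC.
1 February 2032 is a Sunday, so the first Sunday is February 1 and the third is February 15.
1 October 2032 is a Friday, so Mondays fall on 4, 11, 18, 25; the last is October 25.
At the standard offset (UTC−12:00), 05:00 UTC − 12h = 17:00 Kesvik Prefecture standard time (rolling into the previous day, 26 October 2032).
Daylight saving runs 15 February – 25 October; the standard-time date in Kesvik Prefecture, October 26, 2032, is outside that window, so Kesvik Prefecture is on standard time at UTC−12:00.
05:00 UTC − 12h = 17:00 Kesvik Prefecture (rolling into the previous day, 26 October 2032).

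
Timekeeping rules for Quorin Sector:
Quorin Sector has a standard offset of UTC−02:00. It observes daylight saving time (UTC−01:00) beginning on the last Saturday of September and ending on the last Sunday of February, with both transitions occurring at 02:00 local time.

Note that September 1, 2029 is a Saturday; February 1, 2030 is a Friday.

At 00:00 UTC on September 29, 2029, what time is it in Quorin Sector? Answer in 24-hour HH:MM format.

22:00

1 September 2029 is a Saturday, so Saturdays fall on 1, 8, 15, 22, 29; the last is September 29.
1 February 2030 is a Friday, so Sundays fall on 3, 10, 17, 24; the last is February 24.
At the standard offset (UTC−02:00), 00:00 UTC − 2h = 22:00 Quorin Sector standard time (rolling into the previous day, 28 September 2029).
The standard-time date in Quorin Sector, September 28, 2029, is outside the daylight-saving period (29 September 2029 – 24 February 2030), so Quorin Sector is on standard time, UTC−02:00.
00:00 UTC − 2h = 22:00 local (rolling into the previous day, 28 September 2029).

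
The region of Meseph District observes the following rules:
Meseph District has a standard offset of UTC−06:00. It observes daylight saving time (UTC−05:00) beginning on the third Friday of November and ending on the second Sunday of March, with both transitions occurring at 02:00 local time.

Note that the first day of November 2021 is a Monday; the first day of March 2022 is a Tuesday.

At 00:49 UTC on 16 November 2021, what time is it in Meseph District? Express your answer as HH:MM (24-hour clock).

18:49

1 November 2021 is a Monday, so the first Friday is November 5 and the third is November 19.
1 March 2022 is a Tuesday, so the first Sunday is March 6 and the second is March 13.
At the standard offset (UTC−06:00), 00:49 UTC − 6h = 18:49 Meseph District standard time (rolling into the previous day, 15 November 2021).
The standard-time date in Meseph District, 15 November 2021, does not fall between 19 November 2021 and 13 March 2022, so daylight saving is not in effect and Meseph District is at UTC−06:00.
00:49 UTC − 6h = 18:49 local (rolling into the previous day, 15 November 2021).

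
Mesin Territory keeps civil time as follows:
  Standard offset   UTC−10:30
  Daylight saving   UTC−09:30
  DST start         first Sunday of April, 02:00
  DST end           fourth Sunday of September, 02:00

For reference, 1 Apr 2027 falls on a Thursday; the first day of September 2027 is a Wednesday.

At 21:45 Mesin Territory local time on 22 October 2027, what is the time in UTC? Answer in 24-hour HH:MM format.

08:15

1 April 2027 is a Thursday, so the first Sunday is April 4.
1 September 2027 is a Wednesday, so the first Sunday is September 5 and the fourth is September 26.
22 October 2027 is outside the daylight-saving period (4 April – 26 September), so Mesin Territory is on standard time, UTC−10:30.
21:45 local + 10h30m = 08:15 UTC (rolling into the next day, 23 October 2027).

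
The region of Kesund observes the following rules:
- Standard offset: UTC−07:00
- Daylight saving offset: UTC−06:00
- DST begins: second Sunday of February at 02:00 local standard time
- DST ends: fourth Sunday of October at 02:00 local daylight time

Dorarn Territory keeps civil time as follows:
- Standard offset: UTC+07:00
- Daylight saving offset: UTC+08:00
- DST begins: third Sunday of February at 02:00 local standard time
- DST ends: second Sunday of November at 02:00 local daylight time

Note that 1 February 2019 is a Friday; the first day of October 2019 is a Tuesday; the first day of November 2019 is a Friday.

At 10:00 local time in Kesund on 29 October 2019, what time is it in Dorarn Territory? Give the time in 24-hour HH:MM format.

01:00

1 February 2019 is a Friday, so the first Sunday is February 3 and the second is February 10.
1 October 2019 is a Tuesday, so the first Sunday is October 6 and the fourth is October 27.
29 October 2019 is outside the daylight-saving period (10 February – 27 October), so Kesund is on standard time, UTC−07:00.
10:00 Kesund + 7h = 17:00 UTC.
1 February 2019 is a Friday, so the first Sunday is February 3 and the third is February 17.
1 November 2019 is a Friday, so the first Sunday is November 3 and the second is November 10.
At the standard offset (UTC+07:00), 17:00 UTC + 7h = 00:00 Dorarn Territory standard time (rolling into the next day, 30 October 2019).
Daylight saving runs 17 February – 10 November; the standard-time date in Dorarn Territory, 30 October 2019, is inside that window, so Dorarn Territory is at UTC+08:00.
17:00 UTC + 8h = 01:00 Dorarn Territory (rolling into the next day, 30 October 2019).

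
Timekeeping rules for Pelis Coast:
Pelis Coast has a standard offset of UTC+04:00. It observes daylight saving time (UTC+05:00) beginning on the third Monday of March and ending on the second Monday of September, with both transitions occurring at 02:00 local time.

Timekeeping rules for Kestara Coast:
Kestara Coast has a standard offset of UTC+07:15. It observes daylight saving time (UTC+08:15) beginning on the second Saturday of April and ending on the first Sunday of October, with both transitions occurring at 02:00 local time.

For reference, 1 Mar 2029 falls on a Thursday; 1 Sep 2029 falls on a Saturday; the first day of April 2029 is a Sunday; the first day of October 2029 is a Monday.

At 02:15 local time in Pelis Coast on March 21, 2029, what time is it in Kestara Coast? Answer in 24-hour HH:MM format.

04:30

1 March 2029 is a Thursday, so the first Monday is March 5 and the third is March 19.
1 September 2029 is a Saturday, so the first Monday is September 3 and the second is September 10.
March 21, 2029 lies within the daylight-saving period (19 March – 10 September), so Pelis Coast is on daylight time, UTC+05:00.
02:15 Pelis Coast − 5h = 21:15 UTC (rolling into the previous day, 20 March 2029).
1 April 2029 is a Sunday, so the first Saturday is April 7 and the second is April 14.
1 October 2029 is a Monday, so the first Sunday is October 7.
At the standard offset (UTC+07:15), 21:15 UTC + 7h15m = 04:30 Kestara Coast standard time (rolling into the next day, 21 March 2029).
Daylight saving runs 14 April – 7 October; the standard-time date in Kestara Coast, March 21, 2029, is outside that window, so Kestara Coast is on standard time at UTC+07:15.
21:15 UTC + 7h15m = 04:30 Kestara Coast (rolling into the next day, 21 March 2029).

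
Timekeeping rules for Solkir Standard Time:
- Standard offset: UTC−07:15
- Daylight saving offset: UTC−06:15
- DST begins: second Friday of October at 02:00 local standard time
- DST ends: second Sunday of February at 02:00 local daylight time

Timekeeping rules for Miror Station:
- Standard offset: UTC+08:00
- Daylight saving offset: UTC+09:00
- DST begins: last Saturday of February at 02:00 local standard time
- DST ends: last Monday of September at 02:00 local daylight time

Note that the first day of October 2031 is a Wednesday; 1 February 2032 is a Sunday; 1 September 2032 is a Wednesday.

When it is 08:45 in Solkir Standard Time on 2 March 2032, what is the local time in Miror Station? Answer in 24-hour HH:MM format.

1 October 2031 is a Wednesday, so the first Friday is October 3 and the second is October 10.
1 February 2032 is a Sunday, so the first Sunday is February 1 and the second is February 8.
2 March 2032 is outside the daylight-saving period (10 October 2031 – 8 February 2032), so Solkir Standard Time is on standard time, UTC−07:15.
08:45 Solkir Standard Time + 7h15m = 16:00 UTC.
1 February 2032 is a Sunday, so Saturdays fall on 7, 14, 21, 28; the last is February 28.
1 September 2032 is a Wednesday, so Mondays fall on 6, 13, 20, 27; the last is September 27.
At the standard offset (UTC+08:00), 16:00 UTC + 8h = 00:00 Miror Station standard time (rolling into the next day, 3 March 2032).
Daylight saving runs 28 February – 27 September; the standard-time date in Miror Station, 3 March 2032, is inside that window, so Miror Station is at UTC+09:00.
16:00 UTC + 9h = 01:00 Miror Station (rolling into the next day, 3 March 2032).

01:00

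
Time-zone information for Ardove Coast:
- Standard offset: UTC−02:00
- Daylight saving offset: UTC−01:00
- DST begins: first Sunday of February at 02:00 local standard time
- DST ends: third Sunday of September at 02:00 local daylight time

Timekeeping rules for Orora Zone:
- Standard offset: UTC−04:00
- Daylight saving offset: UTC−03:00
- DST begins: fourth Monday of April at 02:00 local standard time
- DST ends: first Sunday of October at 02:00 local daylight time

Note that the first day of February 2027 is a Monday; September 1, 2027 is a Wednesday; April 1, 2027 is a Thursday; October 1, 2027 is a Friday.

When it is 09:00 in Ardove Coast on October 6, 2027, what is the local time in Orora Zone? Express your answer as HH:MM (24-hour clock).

07:00

1 February 2027 is a Monday, so the first Sunday is February 7.
1 September 2027 is a Wednesday, so the first Sunday is September 5 and the third is September 19.
Daylight saving runs 7 February – 19 September; October 6, 2027 is outside that window, so Ardove Coast is on standard time at UTC−02:00.
09:00 Ardove Coast + 2h = 11:00 UTC.
1 April 2027 is a Thursday, so the first Monday is April 5 and the fourth is April 26.
1 October 2027 is a Friday, so the first Sunday is October 3.
At the standard offset (UTC−04:00), 11:00 UTC − 4h = 07:00 Orora Zone standard time.
Daylight saving runs 26 April – 3 October; the standard-time date in Orora Zone, October 6, 2027, is outside that window, so Orora Zone is on standard time at UTC−04:00.
11:00 UTC − 4h = 07:00 Orora Zone.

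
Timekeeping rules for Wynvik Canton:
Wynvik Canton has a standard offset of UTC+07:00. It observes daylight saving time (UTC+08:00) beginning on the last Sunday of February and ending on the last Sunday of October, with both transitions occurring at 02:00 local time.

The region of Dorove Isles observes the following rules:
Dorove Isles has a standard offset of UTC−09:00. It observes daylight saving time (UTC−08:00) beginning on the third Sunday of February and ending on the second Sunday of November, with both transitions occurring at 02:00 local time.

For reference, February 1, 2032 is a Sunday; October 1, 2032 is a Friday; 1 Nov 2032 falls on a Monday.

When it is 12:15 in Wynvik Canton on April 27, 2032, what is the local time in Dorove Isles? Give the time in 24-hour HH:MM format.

20:15

1 February 2032 is a Sunday, so Sundays fall on 1, 8, 15, 22, 29; the last is February 29.
1 October 2032 is a Friday, so Sundays fall on 3, 10, 17, 24, 31; the last is October 31.
Daylight saving runs 29 February – 31 October; April 27, 2032 is inside that window, so Wynvik Canton is at UTC+08:00.
12:15 Wynvik Canton − 8h = 04:15 UTC.
1 February 2032 is a Sunday, so the first Sunday is February 1 and the third is February 15.
1 November 2032 is a Monday, so the first Sunday is November 7 and the second is November 14.
At the standard offset (UTC−09:00), 04:15 UTC − 9h = 19:15 Dorove Isles standard time (rolling into the previous day, 26 April 2032).
Daylight saving runs 15 February – 14 November; the standard-time date in Dorove Isles, April 26, 2032, is inside that window, so Dorove Isles is at UTC−08:00.
04:15 UTC − 8h = 20:15 Dorove Isles (rolling into the previous day, 26 April 2032).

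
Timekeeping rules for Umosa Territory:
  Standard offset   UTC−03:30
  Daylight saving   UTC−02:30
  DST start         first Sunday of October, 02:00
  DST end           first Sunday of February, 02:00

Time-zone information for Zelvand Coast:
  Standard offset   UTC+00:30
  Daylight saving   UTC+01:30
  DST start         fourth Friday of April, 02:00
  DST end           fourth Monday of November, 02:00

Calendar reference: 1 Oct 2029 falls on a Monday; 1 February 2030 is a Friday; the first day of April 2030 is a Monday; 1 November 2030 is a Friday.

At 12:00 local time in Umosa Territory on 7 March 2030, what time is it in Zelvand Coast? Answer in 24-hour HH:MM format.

1 October 2029 is a Monday, so the first Sunday is October 7.
1 February 2030 is a Friday, so the first Sunday is February 3.
7 March 2030 is outside the daylight-saving period (7 October 2029 – 3 February 2030), so Umosa Territory is on standard time, UTC−03:30.
12:00 Umosa Territory + 3h30m = 15:30 UTC.
1 April 2030 is a Monday, so the first Friday is April 5 and the fourth is April 26.
1 November 2030 is a Friday, so the first Monday is November 4 and the fourth is November 25.
At the standard offset (UTC+00:30), 15:30 UTC + 0h30m = 16:00 Zelvand Coast standard time.
Daylight saving runs 26 April – 25 November; the standard-time date in Zelvand Coast, 7 March 2030, is outside that window, so Zelvand Coast is on standard time at UTC+00:30.
15:30 UTC + 0h30m = 16:00 Zelvand Coast.

16:00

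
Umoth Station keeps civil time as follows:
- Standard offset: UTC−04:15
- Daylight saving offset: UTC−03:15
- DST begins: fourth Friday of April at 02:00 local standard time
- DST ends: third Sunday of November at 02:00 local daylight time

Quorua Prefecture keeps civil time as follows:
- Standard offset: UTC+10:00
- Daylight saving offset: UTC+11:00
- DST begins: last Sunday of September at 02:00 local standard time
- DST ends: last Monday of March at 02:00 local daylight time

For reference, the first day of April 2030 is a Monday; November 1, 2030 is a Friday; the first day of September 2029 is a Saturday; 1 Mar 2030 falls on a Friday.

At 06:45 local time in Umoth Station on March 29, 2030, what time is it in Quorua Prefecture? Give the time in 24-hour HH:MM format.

1 April 2030 is a Monday, so the first Friday is April 5 and the fourth is April 26.
1 November 2030 is a Friday, so the first Sunday is November 3 and the third is November 17.
March 29, 2030 is outside the daylight-saving period (26 April – 17 November), so Umoth Station is on standard time, UTC−04:15.
06:45 Umoth Station + 4h15m = 11:00 UTC.
1 September 2029 is a Saturday, so Sundays fall on 2, 9, 16, 23, 30; the last is September 30.
1 March 2030 is a Friday, so Mondays fall on 4, 11, 18, 25; the last is March 25.
At the standard offset (UTC+10:00), 11:00 UTC + 10h = 21:00 Quorua Prefecture standard time.
The standard-time date in Quorua Prefecture, March 29, 2030, is outside the daylight-saving period (30 September 2029 – 25 March 2030), so Quorua Prefecture is on standard time, UTC+10:00.
11:00 UTC + 10h = 21:00 Quorua Prefecture.

21:00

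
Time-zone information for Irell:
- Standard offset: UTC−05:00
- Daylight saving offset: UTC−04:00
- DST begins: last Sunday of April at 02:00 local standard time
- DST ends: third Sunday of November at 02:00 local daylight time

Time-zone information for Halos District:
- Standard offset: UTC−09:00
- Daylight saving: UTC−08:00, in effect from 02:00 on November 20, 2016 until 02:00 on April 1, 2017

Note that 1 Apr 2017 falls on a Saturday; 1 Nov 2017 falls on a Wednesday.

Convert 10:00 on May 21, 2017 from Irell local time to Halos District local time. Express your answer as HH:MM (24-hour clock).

1 April 2017 is a Saturday, so Sundays fall on 2, 9, 16, 23, 30; the last is April 30.
1 November 2017 is a Wednesday, so the first Sunday is November 5 and the third is November 19.
May 21, 2017 falls between 30 April and 19 November, so daylight saving is in effect and Irell is at UTC−04:00.
10:00 Irell + 4h = 14:00 UTC.
At the standard offset (UTC−09:00), 14:00 UTC − 9h = 05:00 Halos District standard time.
Daylight saving runs 20 November 2016 – 1 April 2017; the standard-time date in Halos District, May 21, 2017, is outside that window, so Halos District is on standard time at UTC−09:00.
14:00 UTC − 9h = 05:00 Halos District.

05:00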